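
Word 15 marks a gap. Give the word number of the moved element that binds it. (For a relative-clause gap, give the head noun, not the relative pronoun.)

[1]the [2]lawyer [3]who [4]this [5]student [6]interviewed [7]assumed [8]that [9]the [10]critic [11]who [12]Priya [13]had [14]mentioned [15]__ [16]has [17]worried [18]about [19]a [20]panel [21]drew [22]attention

10

The gap at 15 is the subject of "worried", inside a relative clause.
The relative pronoun is "who" (word 11); it is bound by the head noun immediately before it.
Its filler is the head noun "critic", at word 10.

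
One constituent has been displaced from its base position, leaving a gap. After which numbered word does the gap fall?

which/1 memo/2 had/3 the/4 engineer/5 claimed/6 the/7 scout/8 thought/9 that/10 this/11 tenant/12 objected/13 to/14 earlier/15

The displaced element is "which memo" (word 2).
It is linked across 2 clause boundaries (Ø → that).
It functions as the object of the preposition "to" of "objected", so the gap sits immediately after word 14 ("to").
Base order: The engineer had claimed the scout thought that this tenant objected to which memo earlier.

14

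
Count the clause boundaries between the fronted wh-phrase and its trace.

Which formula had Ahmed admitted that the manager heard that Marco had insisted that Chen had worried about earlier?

"which formula" is extracted from the PP object of "worried".
Boundaries crossed, outermost first: [that], [that], [that] — 3 in total.

3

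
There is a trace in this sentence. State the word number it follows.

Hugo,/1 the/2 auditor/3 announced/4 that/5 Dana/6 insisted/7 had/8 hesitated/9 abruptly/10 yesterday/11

The displaced element is "Hugo" (word 1).
It is linked across 2 clause boundaries (that → Ø).
It functions as the subject of "hesitated", so the gap sits immediately after word 7 ("insisted").
Base order: The auditor announced that Dana insisted that Hugo had hesitated abruptly yesterday.

7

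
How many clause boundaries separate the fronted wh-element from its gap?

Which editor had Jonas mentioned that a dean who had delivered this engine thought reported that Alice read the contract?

2

"which editor" is extracted from the subject of "reported".
Boundaries crossed, outermost first: [that], [Ø] — 2 in total.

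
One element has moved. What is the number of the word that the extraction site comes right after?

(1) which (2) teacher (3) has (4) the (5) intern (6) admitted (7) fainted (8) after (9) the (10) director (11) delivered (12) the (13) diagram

The displaced element is "which teacher" (word 2).
It is linked across 1 clause boundary (Ø).
It functions as the subject of "fainted", so the gap sits immediately after word 6 ("admitted").
Base order: The intern has admitted that which teacher fainted after the director delivered the diagram.

6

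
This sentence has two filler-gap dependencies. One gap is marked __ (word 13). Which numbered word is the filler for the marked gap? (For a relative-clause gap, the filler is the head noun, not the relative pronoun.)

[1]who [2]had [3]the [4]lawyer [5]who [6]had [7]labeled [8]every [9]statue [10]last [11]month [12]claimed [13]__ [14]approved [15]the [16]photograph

1

The marked gap is the subject of "approved".
Its filler is the fronted wh-phrase "who", at word 1.
(The other dependency links word 4 to a gap after word 5.)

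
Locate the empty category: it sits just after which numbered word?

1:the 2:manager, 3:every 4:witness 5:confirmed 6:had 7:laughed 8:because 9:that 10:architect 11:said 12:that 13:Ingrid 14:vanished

The displaced element is "the manager" (word 2).
It is linked across 1 clause boundary (Ø).
It functions as the subject of "laughed", so the gap sits immediately after word 5 ("confirmed").
Base order: Every witness confirmed that the manager had laughed because that architect said that Ingrid vanished.

5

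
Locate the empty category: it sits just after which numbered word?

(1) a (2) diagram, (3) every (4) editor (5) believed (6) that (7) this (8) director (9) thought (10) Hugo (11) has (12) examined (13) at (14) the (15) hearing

12

The displaced element is "a diagram" (word 2).
It is linked across 2 clause boundaries (that → Ø).
It functions as the direct object of "examined", so the gap sits immediately after word 12 ("examined").
Base order: Every editor believed that this director thought Hugo has examined a diagram at the hearing.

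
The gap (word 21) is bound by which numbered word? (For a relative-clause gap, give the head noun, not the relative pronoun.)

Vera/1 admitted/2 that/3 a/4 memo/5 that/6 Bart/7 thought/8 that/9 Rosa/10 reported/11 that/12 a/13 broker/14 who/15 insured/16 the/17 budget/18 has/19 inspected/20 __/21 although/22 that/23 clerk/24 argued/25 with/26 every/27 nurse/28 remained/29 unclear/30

5

The gap at 21 is the object of "inspected", inside a relative clause.
The relative pronoun is "that" (word 6); it is bound by the head noun immediately before it.
Its filler is the head noun "memo", at word 5.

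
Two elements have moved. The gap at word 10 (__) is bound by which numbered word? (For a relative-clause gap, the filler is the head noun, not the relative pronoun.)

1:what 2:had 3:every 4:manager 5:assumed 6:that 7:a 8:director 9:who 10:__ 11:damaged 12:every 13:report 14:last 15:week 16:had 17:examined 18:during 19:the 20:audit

8

The marked gap is inside the relative clause, the subject of "damaged".
Its filler is the head noun "director" (via "who"), at word 8.
(The other dependency links word 1 to a gap after word 17.)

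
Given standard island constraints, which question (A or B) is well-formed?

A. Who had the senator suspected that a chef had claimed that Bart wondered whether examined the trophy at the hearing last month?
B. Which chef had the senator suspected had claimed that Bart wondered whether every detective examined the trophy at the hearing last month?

In A, the wh-phrase is extracted from inside a wh-island (introduced by "whether"), which blocks movement.
In B, the extraction path crosses only that-complement boundaries, which are transparent.
So B is grammatical.

B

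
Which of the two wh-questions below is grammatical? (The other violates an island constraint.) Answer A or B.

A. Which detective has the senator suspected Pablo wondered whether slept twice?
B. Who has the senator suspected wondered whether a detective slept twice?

In A, the wh-phrase is extracted from inside a wh-island (introduced by "whether"), which blocks movement.
In B, the extraction path crosses only that-complement boundaries, which are transparent.
So B is grammatical.

B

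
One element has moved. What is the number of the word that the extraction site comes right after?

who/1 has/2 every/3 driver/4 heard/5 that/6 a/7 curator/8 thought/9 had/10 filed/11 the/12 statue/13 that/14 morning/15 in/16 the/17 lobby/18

9

The displaced element is "who" (word 1).
It is linked across 2 clause boundaries (that → Ø).
It functions as the subject of "filed", so the gap sits immediately after word 9 ("thought").
Base order: Every driver has heard that a curator thought that who had filed the statue that morning in the lobby.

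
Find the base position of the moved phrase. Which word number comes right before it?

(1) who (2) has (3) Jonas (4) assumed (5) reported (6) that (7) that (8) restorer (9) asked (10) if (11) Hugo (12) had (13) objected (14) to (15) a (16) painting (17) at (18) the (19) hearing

The displaced element is "who" (word 1).
It is linked across 1 clause boundary (Ø).
It functions as the subject of "reported", so the gap sits immediately after word 4 ("assumed").
Base order: Jonas has assumed that who reported that that restorer asked if Hugo had objected to a painting at the hearing.

4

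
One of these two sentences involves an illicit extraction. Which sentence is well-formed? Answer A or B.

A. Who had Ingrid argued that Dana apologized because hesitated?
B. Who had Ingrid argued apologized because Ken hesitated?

B

In A, the wh-phrase is extracted from inside an adjunct island (introduced by "because"), which blocks movement.
In B, the extraction path crosses only that-complement boundaries, which are transparent.
So B is grammatical.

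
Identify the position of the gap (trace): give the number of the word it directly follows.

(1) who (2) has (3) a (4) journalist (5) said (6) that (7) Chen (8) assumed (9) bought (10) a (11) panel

The displaced element is "who" (word 1).
It is linked across 2 clause boundaries (that → Ø).
It functions as the subject of "bought", so the gap sits immediately after word 8 ("assumed").
Base order: A journalist has said that Chen assumed that who bought a panel.

8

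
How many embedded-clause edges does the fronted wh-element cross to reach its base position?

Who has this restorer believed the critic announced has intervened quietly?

2

"who" is extracted from the subject of "intervened".
Boundaries crossed, outermost first: [Ø], [Ø] — 2 in total.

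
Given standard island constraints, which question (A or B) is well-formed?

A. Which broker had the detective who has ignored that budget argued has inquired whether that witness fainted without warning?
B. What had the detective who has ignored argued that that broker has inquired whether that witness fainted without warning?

A

In B, the wh-phrase is extracted from inside a complex-NP island (relative clause) (introduced by "who"), which blocks movement.
In A, the extraction path crosses only that-complement boundaries, which are transparent.
So A is grammatical.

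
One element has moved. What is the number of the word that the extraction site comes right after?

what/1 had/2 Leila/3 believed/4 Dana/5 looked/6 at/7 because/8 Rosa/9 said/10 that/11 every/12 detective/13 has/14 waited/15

The displaced element is "what" (word 1).
It is linked across 1 clause boundary (Ø).
It functions as the object of the preposition "at" of "looked", so the gap sits immediately after word 7 ("at").
Base order: Leila had believed Dana looked at what because Rosa said that every detective has waited.

7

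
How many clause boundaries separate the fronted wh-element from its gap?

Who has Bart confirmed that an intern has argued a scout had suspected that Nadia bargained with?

"who" is extracted from the PP object of "bargained".
Boundaries crossed, outermost first: [that], [Ø], [that] — 3 in total.

3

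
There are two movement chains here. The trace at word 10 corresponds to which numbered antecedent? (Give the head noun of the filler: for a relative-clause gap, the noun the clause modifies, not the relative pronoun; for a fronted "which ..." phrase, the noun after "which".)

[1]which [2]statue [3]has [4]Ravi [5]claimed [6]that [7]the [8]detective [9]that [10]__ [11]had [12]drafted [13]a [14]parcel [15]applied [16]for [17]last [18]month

The marked gap is inside the relative clause, the subject of "drafted".
Its filler is the head noun "detective" (via "that"), at word 8.
(The other dependency links word 2 to a gap after word 16.)

8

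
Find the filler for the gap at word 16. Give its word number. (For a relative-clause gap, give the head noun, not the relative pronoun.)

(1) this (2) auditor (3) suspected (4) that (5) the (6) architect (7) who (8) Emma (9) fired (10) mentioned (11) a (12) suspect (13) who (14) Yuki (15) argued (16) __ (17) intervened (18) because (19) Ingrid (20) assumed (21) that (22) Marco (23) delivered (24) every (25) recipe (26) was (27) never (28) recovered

12

The gap at 16 is the subject of "intervened", inside a relative clause.
The relative pronoun is "who" (word 13); it is bound by the head noun immediately before it.
Its filler is the head noun "suspect", at word 12.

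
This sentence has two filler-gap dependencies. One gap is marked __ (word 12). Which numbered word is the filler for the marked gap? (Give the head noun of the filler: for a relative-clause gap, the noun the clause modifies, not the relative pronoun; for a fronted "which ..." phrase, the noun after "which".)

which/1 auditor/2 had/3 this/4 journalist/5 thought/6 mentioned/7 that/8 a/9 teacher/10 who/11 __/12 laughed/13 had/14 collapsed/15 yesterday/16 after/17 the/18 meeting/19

10

The marked gap is inside the relative clause, the subject of "laughed".
Its filler is the head noun "teacher" (via "who"), at word 10.
(The other dependency links word 2 to a gap after word 6.)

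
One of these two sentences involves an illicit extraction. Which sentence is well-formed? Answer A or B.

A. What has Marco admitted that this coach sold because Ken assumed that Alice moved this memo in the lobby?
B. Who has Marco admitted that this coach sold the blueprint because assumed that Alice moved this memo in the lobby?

A

In B, the wh-phrase is extracted from inside an adjunct island (introduced by "because"), which blocks movement.
In A, the extraction path crosses only that-complement boundaries, which are transparent.
So A is grammatical.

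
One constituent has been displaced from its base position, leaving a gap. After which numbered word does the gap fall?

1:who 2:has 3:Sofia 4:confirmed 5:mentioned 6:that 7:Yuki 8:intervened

The displaced element is "who" (word 1).
It is linked across 1 clause boundary (Ø).
It functions as the subject of "mentioned", so the gap sits immediately after word 4 ("confirmed").
Base order: Sofia has confirmed who mentioned that Yuki intervened.

4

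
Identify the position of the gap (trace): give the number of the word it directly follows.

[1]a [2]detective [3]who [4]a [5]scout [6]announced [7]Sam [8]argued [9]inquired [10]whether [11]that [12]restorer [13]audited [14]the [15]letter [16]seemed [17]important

8

The displaced element is "a detective" (word 2).
It is linked across 2 clause boundaries (Ø → Ø).
It functions as the subject of "inquired", so the gap sits immediately after word 8 ("argued").
Base order: A scout announced Sam argued that a detective inquired whether that restorer audited the letter.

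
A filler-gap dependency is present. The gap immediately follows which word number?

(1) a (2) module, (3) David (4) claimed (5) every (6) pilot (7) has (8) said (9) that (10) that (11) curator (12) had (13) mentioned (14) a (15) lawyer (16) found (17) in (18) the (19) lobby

The displaced element is "a module" (word 2).
It is linked across 3 clause boundaries (Ø → that → Ø).
It functions as the direct object of "found", so the gap sits immediately after word 16 ("found").
Base order: David claimed every pilot has said that that curator had mentioned a lawyer found a module in the lobby.

16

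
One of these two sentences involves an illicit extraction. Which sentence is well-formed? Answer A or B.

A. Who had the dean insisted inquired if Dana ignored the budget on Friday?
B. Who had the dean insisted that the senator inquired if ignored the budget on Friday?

In B, the wh-phrase is extracted from inside a wh-island (introduced by "if"), which blocks movement.
In A, the extraction path crosses only that-complement boundaries, which are transparent.
So A is grammatical.

A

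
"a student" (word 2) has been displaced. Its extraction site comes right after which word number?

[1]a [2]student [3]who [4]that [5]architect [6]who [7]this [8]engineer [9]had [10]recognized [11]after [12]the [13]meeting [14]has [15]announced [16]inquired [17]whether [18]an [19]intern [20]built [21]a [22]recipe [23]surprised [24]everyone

15

The displaced element is "a student" (word 2).
It is linked across 1 clause boundary (Ø).
It functions as the subject of "inquired", so the gap sits immediately after word 15 ("announced").
Base order: That architect who this engineer had recognized after the meeting has announced that a student inquired whether an intern built a recipe.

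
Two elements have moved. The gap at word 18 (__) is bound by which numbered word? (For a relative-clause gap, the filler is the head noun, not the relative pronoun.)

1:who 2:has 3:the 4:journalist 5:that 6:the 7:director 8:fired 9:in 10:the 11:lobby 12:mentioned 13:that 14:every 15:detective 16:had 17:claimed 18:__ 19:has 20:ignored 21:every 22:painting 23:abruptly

1

The marked gap is the subject of "ignored".
Its filler is the fronted wh-phrase "who", at word 1.
(The other dependency links word 4 to a gap after word 8.)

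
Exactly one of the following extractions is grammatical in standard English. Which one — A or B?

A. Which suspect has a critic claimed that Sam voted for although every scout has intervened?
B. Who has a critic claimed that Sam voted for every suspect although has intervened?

A

In B, the wh-phrase is extracted from inside an adjunct island (introduced by "although"), which blocks movement.
In A, the extraction path crosses only that-complement boundaries, which are transparent.
So A is grammatical.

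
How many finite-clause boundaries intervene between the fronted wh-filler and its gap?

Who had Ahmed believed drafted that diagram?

"who" is extracted from the subject of "drafted".
Boundaries crossed, outermost first: [Ø] — 1 in total.

1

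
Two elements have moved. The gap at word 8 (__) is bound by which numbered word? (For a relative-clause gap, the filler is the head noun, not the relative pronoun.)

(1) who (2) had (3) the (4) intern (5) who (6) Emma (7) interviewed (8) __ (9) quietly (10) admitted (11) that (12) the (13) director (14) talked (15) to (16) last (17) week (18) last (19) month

The marked gap is inside the relative clause, the direct object of "interviewed".
Its filler is the head noun "intern" (via "who"), at word 4.
(The other dependency links word 1 to a gap after word 15.)

4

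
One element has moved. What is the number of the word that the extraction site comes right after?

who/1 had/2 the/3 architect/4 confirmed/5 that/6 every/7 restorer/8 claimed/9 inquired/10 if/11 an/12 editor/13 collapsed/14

The displaced element is "who" (word 1).
It is linked across 2 clause boundaries (that → Ø).
It functions as the subject of "inquired", so the gap sits immediately after word 9 ("claimed").
Base order: The architect had confirmed that every restorer claimed that who inquired if an editor collapsed.

9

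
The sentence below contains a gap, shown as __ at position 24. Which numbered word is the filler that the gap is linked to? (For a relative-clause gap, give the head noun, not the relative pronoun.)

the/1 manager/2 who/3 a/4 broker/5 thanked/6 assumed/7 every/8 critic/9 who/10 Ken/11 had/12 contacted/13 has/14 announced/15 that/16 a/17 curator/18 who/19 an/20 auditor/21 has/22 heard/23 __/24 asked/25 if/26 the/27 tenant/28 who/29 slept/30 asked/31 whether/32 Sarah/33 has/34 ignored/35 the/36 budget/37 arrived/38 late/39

The gap at 24 is the subject of "asked", inside a relative clause.
The relative pronoun is "who" (word 19); it is bound by the head noun immediately before it.
Its filler is the head noun "curator", at word 18.

18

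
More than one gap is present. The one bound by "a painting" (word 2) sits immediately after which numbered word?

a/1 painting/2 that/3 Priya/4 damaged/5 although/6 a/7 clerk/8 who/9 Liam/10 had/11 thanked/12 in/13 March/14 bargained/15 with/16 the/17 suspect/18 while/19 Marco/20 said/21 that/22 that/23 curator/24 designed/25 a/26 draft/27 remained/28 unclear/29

The displaced element is "a painting" (word 2).
It functions as the direct object of "damaged", so the gap sits immediately after word 5 ("damaged").
Base order: Priya damaged a painting although a clerk who Liam had thanked in March bargained with the suspect while Marco said that that curator designed a draft.

5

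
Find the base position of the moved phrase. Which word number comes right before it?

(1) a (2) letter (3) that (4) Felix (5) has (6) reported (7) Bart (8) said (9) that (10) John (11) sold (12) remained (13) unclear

The displaced element is "a letter" (word 2).
It is linked across 2 clause boundaries (Ø → that).
It functions as the direct object of "sold", so the gap sits immediately after word 11 ("sold").
Base order: Felix has reported Bart said that John sold a letter.

11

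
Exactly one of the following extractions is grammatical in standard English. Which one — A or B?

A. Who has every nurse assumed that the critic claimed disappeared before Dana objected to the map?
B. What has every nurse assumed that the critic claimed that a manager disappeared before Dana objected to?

In B, the wh-phrase is extracted from inside an adjunct island (introduced by "before"), which blocks movement.
In A, the extraction path crosses only that-complement boundaries, which are transparent.
So A is grammatical.

A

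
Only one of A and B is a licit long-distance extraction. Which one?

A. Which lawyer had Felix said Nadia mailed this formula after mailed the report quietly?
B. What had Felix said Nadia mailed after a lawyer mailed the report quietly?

In A, the wh-phrase is extracted from inside an adjunct island (introduced by "after"), which blocks movement.
In B, the extraction path crosses only that-complement boundaries, which are transparent.
So B is grammatical.

B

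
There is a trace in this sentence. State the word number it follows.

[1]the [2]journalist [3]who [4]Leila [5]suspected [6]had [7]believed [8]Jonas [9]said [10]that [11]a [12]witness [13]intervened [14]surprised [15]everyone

5

The displaced element is "the journalist" (word 2).
It is linked across 1 clause boundary (Ø).
It functions as the subject of "believed", so the gap sits immediately after word 5 ("suspected").
Base order: Leila suspected the journalist had believed Jonas said that a witness intervened.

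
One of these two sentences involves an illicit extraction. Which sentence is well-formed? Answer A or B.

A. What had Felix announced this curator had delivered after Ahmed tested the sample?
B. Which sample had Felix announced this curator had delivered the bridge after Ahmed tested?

In B, the wh-phrase is extracted from inside an adjunct island (introduced by "after"), which blocks movement.
In A, the extraction path crosses only that-complement boundaries, which are transparent.
So A is grammatical.

A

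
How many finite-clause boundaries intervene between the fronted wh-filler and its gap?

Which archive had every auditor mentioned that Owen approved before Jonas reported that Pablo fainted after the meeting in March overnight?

1

"which archive" is extracted from the object of "approved".
Boundaries crossed, outermost first: [that] — 1 in total.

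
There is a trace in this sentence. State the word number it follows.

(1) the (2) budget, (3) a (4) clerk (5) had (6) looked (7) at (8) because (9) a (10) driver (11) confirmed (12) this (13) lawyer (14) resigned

7

The displaced element is "the budget" (word 2).
It functions as the object of the preposition "at" of "looked", so the gap sits immediately after word 7 ("at").
Base order: A clerk had looked at the budget because a driver confirmed this lawyer resigned.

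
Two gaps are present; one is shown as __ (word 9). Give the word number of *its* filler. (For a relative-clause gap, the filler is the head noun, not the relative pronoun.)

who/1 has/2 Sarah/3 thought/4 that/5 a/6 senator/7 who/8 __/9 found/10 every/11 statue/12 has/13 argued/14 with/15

7

The marked gap is inside the relative clause, the subject of "found".
Its filler is the head noun "senator" (via "who"), at word 7.
(The other dependency links word 1 to a gap after word 15.)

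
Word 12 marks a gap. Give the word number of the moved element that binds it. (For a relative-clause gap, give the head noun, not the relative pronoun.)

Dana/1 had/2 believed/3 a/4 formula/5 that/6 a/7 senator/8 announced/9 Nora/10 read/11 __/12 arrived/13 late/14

5

The gap at 12 is the object of "read", inside a relative clause.
The relative pronoun is "that" (word 6); it is bound by the head noun immediately before it.
Its filler is the head noun "formula", at word 5.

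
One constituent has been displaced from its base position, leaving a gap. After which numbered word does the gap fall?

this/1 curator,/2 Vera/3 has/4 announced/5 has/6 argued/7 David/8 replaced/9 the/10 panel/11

5

The displaced element is "this curator" (word 2).
It is linked across 1 clause boundary (Ø).
It functions as the subject of "argued", so the gap sits immediately after word 5 ("announced").
Base order: Vera has announced that this curator has argued David replaced the panel.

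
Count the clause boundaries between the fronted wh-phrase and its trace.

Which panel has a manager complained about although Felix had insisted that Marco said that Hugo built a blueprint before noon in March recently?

0

"which panel" originates inside the matrix clause — no clause boundary is crossed.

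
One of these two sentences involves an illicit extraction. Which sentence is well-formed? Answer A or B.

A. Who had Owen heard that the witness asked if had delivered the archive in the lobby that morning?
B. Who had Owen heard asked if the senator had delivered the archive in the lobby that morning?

B

In A, the wh-phrase is extracted from inside a wh-island (introduced by "if"), which blocks movement.
In B, the extraction path crosses only that-complement boundaries, which are transparent.
So B is grammatical.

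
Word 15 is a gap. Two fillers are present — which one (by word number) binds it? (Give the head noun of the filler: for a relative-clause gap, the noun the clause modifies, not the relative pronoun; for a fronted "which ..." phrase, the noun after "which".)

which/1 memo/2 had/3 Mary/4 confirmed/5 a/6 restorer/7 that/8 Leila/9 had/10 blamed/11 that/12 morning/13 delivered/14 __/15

The marked gap is the direct object of "delivered".
Its filler is the fronted wh-phrase "which memo", at word 2.
(The other dependency links word 7 to a gap after word 11.)

2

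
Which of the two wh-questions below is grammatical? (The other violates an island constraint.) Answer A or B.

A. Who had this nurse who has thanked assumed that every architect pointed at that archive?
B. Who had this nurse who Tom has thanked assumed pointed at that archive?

In A, the wh-phrase is extracted from inside a complex-NP island (relative clause) (introduced by "who"), which blocks movement.
In B, the extraction path crosses only that-complement boundaries, which are transparent.
So B is grammatical.

B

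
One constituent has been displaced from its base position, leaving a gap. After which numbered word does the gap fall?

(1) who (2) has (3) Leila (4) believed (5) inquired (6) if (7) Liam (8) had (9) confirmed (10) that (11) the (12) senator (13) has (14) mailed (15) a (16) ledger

4

The displaced element is "who" (word 1).
It is linked across 1 clause boundary (Ø).
It functions as the subject of "inquired", so the gap sits immediately after word 4 ("believed").
Base order: Leila has believed who inquired if Liam had confirmed that the senator has mailed a ledger.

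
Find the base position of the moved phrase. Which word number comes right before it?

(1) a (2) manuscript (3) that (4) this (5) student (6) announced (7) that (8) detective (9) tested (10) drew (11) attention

The displaced element is "a manuscript" (word 2).
It is linked across 1 clause boundary (Ø).
It functions as the direct object of "tested", so the gap sits immediately after word 9 ("tested").
Base order: This student announced that detective tested a manuscript.

9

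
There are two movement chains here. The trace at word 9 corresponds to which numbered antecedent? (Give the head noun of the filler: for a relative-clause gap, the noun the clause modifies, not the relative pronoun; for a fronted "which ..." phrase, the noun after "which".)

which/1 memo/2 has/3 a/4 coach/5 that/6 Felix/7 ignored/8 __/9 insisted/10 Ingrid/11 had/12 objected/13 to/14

5

The marked gap is inside the relative clause, the direct object of "ignored".
Its filler is the head noun "coach" (via "that"), at word 5.
(The other dependency links word 2 to a gap after word 14.)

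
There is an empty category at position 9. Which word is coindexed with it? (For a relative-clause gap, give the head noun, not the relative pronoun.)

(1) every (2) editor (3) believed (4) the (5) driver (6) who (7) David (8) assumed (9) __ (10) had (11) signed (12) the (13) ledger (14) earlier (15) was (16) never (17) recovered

The gap at 9 is the subject of "signed", inside a relative clause.
The relative pronoun is "who" (word 6); it is bound by the head noun immediately before it.
Its filler is the head noun "driver", at word 5.

5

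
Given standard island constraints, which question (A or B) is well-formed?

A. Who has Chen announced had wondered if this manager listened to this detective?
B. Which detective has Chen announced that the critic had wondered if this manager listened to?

In B, the wh-phrase is extracted from inside a wh-island (introduced by "if"), which blocks movement.
In A, the extraction path crosses only that-complement boundaries, which are transparent.
So A is grammatical.

A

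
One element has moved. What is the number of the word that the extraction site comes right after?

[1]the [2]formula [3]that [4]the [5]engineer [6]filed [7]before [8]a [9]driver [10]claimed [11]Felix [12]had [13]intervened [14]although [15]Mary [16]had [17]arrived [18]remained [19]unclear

6

The displaced element is "the formula" (word 2).
It functions as the direct object of "filed", so the gap sits immediately after word 6 ("filed").
Base order: The engineer filed the formula before a driver claimed Felix had intervened although Mary had arrived.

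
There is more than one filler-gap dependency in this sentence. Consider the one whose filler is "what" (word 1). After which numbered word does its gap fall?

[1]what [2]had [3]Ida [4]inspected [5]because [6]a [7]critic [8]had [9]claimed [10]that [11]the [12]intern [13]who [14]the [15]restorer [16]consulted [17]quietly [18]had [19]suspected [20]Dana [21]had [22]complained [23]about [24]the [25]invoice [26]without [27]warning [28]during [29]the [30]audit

The displaced element is "what" (word 1).
It functions as the direct object of "inspected", so the gap sits immediately after word 4 ("inspected").
Base order: Ida had inspected what because a critic had claimed that the intern who the restorer consulted quietly had suspected Dana had complained about the invoice without warning during the audit.

4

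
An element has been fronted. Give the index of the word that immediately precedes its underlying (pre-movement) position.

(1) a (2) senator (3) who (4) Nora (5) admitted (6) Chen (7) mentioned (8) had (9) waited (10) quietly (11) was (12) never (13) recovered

7

The displaced element is "a senator" (word 2).
It is linked across 2 clause boundaries (Ø → Ø).
It functions as the subject of "waited", so the gap sits immediately after word 7 ("mentioned").
Base order: Nora admitted Chen mentioned that a senator had waited quietly.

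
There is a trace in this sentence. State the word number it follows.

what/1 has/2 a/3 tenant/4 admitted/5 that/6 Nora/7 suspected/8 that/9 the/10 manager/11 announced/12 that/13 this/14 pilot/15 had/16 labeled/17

17

The displaced element is "what" (word 1).
It is linked across 3 clause boundaries (that → that → that).
It functions as the direct object of "labeled", so the gap sits immediately after word 17 ("labeled").
Base order: A tenant has admitted that Nora suspected that the manager announced that this pilot had labeled what.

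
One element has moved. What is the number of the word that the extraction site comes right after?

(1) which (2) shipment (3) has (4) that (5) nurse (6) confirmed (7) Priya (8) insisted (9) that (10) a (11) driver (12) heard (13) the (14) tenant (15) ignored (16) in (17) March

15

The displaced element is "which shipment" (word 2).
It is linked across 3 clause boundaries (Ø → that → Ø).
It functions as the direct object of "ignored", so the gap sits immediately after word 15 ("ignored").
Base order: That nurse has confirmed Priya insisted that a driver heard the tenant ignored which shipment in March.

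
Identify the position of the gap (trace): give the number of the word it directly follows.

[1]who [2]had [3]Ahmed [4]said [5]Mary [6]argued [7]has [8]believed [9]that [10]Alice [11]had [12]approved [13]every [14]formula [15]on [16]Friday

6

The displaced element is "who" (word 1).
It is linked across 2 clause boundaries (Ø → Ø).
It functions as the subject of "believed", so the gap sits immediately after word 6 ("argued").
Base order: Ahmed had said Mary argued that who has believed that Alice had approved every formula on Friday.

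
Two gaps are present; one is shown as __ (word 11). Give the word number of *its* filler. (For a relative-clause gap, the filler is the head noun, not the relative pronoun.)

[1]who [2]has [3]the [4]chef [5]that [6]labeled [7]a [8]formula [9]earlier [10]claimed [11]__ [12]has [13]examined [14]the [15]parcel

1

The marked gap is the subject of "examined".
Its filler is the fronted wh-phrase "who", at word 1.
(The other dependency links word 4 to a gap after word 5.)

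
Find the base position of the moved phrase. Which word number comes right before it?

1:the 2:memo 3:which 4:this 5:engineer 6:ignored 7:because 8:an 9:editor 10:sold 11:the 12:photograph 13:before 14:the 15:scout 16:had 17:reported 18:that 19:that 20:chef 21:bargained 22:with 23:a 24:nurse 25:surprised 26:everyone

The displaced element is "the memo" (word 2).
It functions as the direct object of "ignored", so the gap sits immediately after word 6 ("ignored").
Base order: This engineer ignored the memo because an editor sold the photograph before the scout had reported that that chef bargained with a nurse.

6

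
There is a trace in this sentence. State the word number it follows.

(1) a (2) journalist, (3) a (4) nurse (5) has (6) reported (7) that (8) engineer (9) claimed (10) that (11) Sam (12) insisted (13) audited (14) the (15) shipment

12

The displaced element is "a journalist" (word 2).
It is linked across 3 clause boundaries (Ø → that → Ø).
It functions as the subject of "audited", so the gap sits immediately after word 12 ("insisted").
Base order: A nurse has reported that engineer claimed that Sam insisted that a journalist audited the shipment.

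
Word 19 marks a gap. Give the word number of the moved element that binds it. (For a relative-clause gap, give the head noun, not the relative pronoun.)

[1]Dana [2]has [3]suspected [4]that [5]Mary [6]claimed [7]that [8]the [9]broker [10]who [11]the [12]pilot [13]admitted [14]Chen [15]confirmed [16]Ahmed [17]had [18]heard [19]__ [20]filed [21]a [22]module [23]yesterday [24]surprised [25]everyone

9

The gap at 19 is the subject of "filed", inside a relative clause.
The relative pronoun is "who" (word 10); it is bound by the head noun immediately before it.
Its filler is the head noun "broker", at word 9.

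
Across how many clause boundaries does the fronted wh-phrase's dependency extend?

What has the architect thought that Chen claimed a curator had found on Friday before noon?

"what" is extracted from the object of "found".
Boundaries crossed, outermost first: [that], [Ø] — 2 in total.

2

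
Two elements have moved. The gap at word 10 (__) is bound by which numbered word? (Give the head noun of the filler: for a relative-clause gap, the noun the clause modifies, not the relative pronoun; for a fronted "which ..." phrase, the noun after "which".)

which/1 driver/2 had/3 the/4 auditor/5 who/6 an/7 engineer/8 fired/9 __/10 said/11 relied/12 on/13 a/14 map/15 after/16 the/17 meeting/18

The marked gap is inside the relative clause, the direct object of "fired".
Its filler is the head noun "auditor" (via "who"), at word 5.
(The other dependency links word 2 to a gap after word 11.)

5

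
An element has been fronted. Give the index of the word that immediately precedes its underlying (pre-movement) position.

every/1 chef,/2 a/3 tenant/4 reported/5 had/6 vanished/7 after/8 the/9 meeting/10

5

The displaced element is "every chef" (word 2).
It is linked across 1 clause boundary (Ø).
It functions as the subject of "vanished", so the gap sits immediately after word 5 ("reported").
Base order: A tenant reported that every chef had vanished after the meeting.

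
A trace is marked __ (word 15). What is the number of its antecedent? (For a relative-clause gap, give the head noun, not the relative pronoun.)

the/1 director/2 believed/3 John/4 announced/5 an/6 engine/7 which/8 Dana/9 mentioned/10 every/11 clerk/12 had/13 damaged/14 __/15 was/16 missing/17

7

The gap at 15 is the object of "damaged", inside a relative clause.
The relative pronoun is "which" (word 8); it is bound by the head noun immediately before it.
Its filler is the head noun "engine", at word 7.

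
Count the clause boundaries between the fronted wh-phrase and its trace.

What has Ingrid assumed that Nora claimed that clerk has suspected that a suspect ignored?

"what" is extracted from the object of "ignored".
Boundaries crossed, outermost first: [that], [Ø], [that] — 3 in total.

3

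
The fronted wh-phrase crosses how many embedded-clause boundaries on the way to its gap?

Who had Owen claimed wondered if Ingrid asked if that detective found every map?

1

"who" is extracted from the subject of "wondered".
Boundaries crossed, outermost first: [Ø] — 1 in total.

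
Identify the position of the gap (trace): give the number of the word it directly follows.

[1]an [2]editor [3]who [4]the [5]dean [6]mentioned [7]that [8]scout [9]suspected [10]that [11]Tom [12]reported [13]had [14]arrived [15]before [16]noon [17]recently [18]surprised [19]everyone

12

The displaced element is "an editor" (word 2).
It is linked across 3 clause boundaries (Ø → that → Ø).
It functions as the subject of "arrived", so the gap sits immediately after word 12 ("reported").
Base order: The dean mentioned that scout suspected that Tom reported that an editor had arrived before noon recently.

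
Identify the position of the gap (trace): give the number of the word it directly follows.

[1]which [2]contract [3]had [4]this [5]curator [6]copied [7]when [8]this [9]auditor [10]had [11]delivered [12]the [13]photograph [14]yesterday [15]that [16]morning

The displaced element is "which contract" (word 2).
It functions as the direct object of "copied", so the gap sits immediately after word 6 ("copied").
Base order: This curator had copied which contract when this auditor had delivered the photograph yesterday that morning.

6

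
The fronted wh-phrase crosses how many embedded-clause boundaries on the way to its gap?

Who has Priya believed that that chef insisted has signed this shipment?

"who" is extracted from the subject of "signed".
Boundaries crossed, outermost first: [that], [Ø] — 2 in total.

2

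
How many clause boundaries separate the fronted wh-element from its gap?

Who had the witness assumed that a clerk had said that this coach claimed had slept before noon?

"who" is extracted from the subject of "slept".
Boundaries crossed, outermost first: [that], [that], [Ø] — 3 in total.

3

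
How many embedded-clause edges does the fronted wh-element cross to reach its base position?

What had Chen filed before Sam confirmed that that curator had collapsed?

"what" originates inside the matrix clause — no clause boundary is crossed.

0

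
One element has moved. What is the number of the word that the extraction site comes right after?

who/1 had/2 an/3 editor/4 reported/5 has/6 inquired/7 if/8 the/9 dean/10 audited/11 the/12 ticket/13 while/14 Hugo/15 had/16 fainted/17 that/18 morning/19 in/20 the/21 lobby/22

5

The displaced element is "who" (word 1).
It is linked across 1 clause boundary (Ø).
It functions as the subject of "inquired", so the gap sits immediately after word 5 ("reported").
Base order: An editor had reported who has inquired if the dean audited the ticket while Hugo had fainted that morning in the lobby.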